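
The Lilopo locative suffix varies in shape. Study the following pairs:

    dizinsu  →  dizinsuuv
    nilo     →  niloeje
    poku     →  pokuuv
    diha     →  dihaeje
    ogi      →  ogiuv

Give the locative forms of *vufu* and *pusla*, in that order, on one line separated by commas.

vufuuv, puslaeje

Looking at the last vowel of each stem: -uv when the last vowel of the stem is a high vowel (*dizinsu*, *poku*, *ogi*); -eje when the last vowel of the stem is a non-high vowel (*nilo*, *diha*).
The last vowel of *vufu* is /u/, which is a high vowel, so the suffix is -uv, giving *vufuuv*.
*pusla* — last vowel /a/ (a non-high vowel) → -eje → *puslaeje*.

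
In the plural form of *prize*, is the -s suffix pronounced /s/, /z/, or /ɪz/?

The stem *prize* ends in a sibilant (/s, z, ʃ, ʒ, tʃ, dʒ/).
The plural suffix surfaces as /ɪz/ after sibilants, /s/ after other voiceless consonants, and /z/ after other voiced sounds.
So the plural -s on *prize* is pronounced /ɪz/.

/ɪz/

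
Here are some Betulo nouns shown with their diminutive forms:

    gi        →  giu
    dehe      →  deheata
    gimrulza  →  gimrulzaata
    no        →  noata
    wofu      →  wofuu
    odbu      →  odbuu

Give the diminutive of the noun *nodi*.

nodiu

The alternation tracks the last vowel of the stem — -u when the last vowel of the stem is a high vowel (*gi*, *wofu*, *odbu*); -ata when the last vowel of the stem is a non-high vowel (*dehe*, *gimrulza*, *no*).
The last vowel of *nodi* is /i/, which is a high vowel, so the suffix is -u, giving *nodiu*.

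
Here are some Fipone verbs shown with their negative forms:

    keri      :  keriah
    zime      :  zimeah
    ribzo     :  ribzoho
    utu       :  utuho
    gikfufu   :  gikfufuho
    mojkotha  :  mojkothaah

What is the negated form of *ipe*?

ipeah

The pattern is rounding harmony: -ho when the last vowel of the stem is a rounded vowel (*ribzo*, *utu*, *gikfufu*); -ah when the last vowel of the stem is an unrounded vowel (*keri*, *zime*, *mojkotha*).
*ipe*: last vowel = /e/, an unrounded vowel → -ah → *ipeah*.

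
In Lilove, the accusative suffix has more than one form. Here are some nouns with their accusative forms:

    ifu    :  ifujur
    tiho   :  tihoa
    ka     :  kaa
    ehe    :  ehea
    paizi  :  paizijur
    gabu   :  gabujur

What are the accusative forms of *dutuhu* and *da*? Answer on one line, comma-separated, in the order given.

Looking at the last vowel of each stem: -jur when the last vowel of the stem is a high vowel (*ifu*, *paizi*, *gabu*); -a when the last vowel of the stem is a non-high vowel (*tiho*, *ka*, *ehe*).
The last vowel of *dutuhu* is /u/, which is a high vowel, so the suffix is -jur, giving *dutuhujur*.
Since the last vowel of *da* is /a/ (a non-high vowel), it takes -a, giving *daa*.

dutuhujur, daa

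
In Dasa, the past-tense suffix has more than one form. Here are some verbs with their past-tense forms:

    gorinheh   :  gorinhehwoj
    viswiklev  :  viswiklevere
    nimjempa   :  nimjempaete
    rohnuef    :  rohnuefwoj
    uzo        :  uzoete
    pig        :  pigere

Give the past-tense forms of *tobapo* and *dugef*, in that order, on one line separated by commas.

Looking at the final sound of each stem: -woj when the stem ends in a voiceless consonant (*gorinheh*, *rohnuef*); -ere when the stem ends in a voiced consonant (*viswiklev*, *pig*); -ete when the stem ends in a vowel (*nimjempa*, *uzo*).
*tobapo*: final sound = /o/, a vowel → -ete → *tobapoete*.
The final sound of *dugef* is /f/, which is a voiceless consonant, so the suffix is -woj, giving *dugefwoj*.

tobapoete, dugefwoj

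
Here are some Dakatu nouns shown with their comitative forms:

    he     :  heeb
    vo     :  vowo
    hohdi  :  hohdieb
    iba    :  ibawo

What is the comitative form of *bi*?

The alternation tracks the last vowel of the stem — -eb when the last vowel of the stem is a front vowel (*he*, *hohdi*); -wo when the last vowel of the stem is a back vowel (*vo*, *iba*).
*bi* — last vowel /i/ (a front vowel) → -eb → *bieb*.

bieb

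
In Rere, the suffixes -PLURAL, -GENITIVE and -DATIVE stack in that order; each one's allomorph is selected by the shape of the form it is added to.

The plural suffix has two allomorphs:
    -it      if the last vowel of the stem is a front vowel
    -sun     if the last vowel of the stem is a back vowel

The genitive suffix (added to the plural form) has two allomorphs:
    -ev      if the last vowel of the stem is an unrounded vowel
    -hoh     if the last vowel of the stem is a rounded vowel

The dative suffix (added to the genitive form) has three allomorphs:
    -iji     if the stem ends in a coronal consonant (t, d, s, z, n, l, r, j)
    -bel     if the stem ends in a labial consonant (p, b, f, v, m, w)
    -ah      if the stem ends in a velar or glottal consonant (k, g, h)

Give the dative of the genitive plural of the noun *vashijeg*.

vashijegitevbel

*vashijeg* — last vowel /e/ (a front vowel) → -it → *vashijegit*.
The last vowel of the plural form *vashijegit* is /i/, which is an unrounded vowel, so the genitive suffix is -ev, giving *vashijegitev*.
Since the final consonant of the genitive form *vashijegitev* is /v/ (labial), it takes -bel, giving *vashijegitevbel*.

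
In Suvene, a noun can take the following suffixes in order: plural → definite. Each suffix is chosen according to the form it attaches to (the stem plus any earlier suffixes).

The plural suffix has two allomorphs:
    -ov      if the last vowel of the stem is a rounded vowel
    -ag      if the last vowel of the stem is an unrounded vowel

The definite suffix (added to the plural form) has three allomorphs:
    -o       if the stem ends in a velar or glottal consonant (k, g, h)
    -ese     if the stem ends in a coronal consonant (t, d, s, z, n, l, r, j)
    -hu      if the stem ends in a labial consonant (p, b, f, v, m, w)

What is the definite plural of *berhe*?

berheago

*berhe*: last vowel = /e/, an unrounded vowel → -ag → *berheag*.
Since the final consonant of the plural form *berheag* is /g/ (velar/glottal), it takes -o, giving *berheago*.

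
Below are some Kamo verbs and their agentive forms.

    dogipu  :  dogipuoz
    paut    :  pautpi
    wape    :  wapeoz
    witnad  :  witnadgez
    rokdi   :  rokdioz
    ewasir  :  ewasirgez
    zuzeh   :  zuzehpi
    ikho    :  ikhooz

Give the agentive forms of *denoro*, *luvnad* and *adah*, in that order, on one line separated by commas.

Looking at the final sound of each stem: -pi when the stem ends in a voiceless consonant (*paut*, *zuzeh*); -gez when the stem ends in a voiced consonant (*witnad*, *ewasir*); -oz when the stem ends in a vowel (*dogipu*, *wape*, *rokdi*, *ikho*).
*denoro*: final sound = /o/, a vowel → -oz → *denorooz*.
*luvnad*: final sound = /d/, a voiced consonant → -gez → *luvnadgez*.
*adah*: final sound = /h/, a voiceless consonant → -pi → *adahpi*.

denorooz, luvnadgez, adahpi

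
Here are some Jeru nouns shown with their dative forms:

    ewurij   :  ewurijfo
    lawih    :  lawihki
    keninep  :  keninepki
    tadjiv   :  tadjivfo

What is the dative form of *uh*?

The suffix is conditioned by the final consonant: -ki when the stem ends in a voiceless consonant (*lawih*, *keninep*); -fo when the stem ends in a voiced consonant (*ewurij*, *tadjiv*).
The final consonant of *uh* is /h/, which is voiceless, so the suffix is -ki, giving *uhki*.

uhki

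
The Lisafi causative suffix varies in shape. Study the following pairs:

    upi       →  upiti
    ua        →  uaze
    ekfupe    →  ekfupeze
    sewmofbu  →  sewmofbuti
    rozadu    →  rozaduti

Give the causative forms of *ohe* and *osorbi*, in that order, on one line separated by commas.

oheze, osorbiti

The alternation tracks the last vowel of the stem — -ti when the last vowel of the stem is a high vowel (*upi*, *sewmofbu*, *rozadu*); -ze when the last vowel of the stem is a non-high vowel (*ua*, *ekfupe*).
The last vowel of *ohe* is /e/, which is a non-high vowel, so the suffix is -ze, giving *oheze*.
*osorbi* — last vowel /i/ (a high vowel) → -ti → *osorbiti*.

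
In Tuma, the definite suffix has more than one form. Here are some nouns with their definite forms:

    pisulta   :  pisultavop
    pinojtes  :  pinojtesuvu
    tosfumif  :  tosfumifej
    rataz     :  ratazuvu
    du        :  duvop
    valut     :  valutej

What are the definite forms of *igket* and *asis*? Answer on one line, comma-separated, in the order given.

The alternation tracks the final sound of the stem — -uvu when the stem ends in a sibilant (*pinojtes*, *rataz*); -ej when the stem ends in a non-sibilant consonant (*tosfumif*, *valut*); -vop when the stem ends in a vowel (*pisulta*, *du*).
Since the final sound of *igket* is /t/ (a non-sibilant consonant), it takes -ej, giving *igketej*.
The final sound of *asis* is /s/, which is a sibilant, so the suffix is -uvu, giving *asisuvu*.

igketej, asisuvu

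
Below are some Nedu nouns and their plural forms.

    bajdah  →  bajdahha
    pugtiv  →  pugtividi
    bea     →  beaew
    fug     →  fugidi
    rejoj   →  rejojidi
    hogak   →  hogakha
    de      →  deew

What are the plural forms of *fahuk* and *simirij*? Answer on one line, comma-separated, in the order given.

fahukha, simirijidi

The suffix is conditioned by the final sound: -ha when the stem ends in a voiceless consonant (*bajdah*, *hogak*); -idi when the stem ends in a voiced consonant (*pugtiv*, *fug*, *rejoj*); -ew when the stem ends in a vowel (*bea*, *de*).
*fahuk*: final sound = /k/, a voiceless consonant → -ha → *fahukha*.
*simirij*: final sound = /j/, a voiced consonant → -idi → *simirijidi*.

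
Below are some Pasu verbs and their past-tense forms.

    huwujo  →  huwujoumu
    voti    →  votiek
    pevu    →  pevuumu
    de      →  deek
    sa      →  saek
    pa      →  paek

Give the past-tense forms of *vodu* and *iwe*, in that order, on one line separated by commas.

voduumu, iweek

Looking at the last vowel of each stem: -umu when the last vowel of the stem is a rounded vowel (*huwujo*, *pevu*); -ek when the last vowel of the stem is an unrounded vowel (*voti*, *de*, *sa*, *pa*).
The last vowel of *vodu* is /u/, which is a rounded vowel, so the suffix is -umu, giving *voduumu*.
Since the last vowel of *iwe* is /e/ (an unrounded vowel), it takes -ek, giving *iweek*.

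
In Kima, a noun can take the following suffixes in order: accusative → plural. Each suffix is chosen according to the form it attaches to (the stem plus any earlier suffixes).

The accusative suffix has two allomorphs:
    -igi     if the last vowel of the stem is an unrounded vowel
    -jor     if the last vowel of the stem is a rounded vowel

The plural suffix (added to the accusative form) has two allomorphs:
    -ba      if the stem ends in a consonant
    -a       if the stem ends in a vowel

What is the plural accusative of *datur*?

daturjorba

*datur*: last vowel = /u/, a rounded vowel → -jor → *daturjor*.
Since the final sound of the accusative form *daturjor* is /r/ (a consonant), it takes -ba, giving *daturjorba*.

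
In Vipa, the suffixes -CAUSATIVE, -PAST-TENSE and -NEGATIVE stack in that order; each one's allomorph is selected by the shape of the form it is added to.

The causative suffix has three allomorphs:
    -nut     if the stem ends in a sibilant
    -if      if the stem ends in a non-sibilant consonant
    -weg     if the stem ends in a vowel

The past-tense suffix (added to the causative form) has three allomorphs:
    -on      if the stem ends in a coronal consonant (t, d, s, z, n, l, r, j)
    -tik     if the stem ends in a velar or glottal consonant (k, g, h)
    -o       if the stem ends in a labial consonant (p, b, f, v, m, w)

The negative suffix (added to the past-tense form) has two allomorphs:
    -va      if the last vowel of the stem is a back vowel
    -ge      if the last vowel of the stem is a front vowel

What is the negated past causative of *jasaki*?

jasakiwegtikge

The final sound of *jasaki* is /i/, which is a vowel, so the causative suffix is -weg, giving *jasakiweg*.
The causative form *jasakiweg*: final consonant = /g/, velar/glottal → -tik → *jasakiwegtik*.
The past-tense form *jasakiwegtik* — last vowel /i/ (a front vowel) → -ge → *jasakiwegtikge*.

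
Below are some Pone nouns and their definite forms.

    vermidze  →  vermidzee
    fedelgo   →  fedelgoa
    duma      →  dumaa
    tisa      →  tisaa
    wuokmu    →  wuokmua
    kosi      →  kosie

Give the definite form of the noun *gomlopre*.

The pattern is front/back vowel harmony: -e when the last vowel of the stem is a front vowel (*vermidze*, *kosi*); -a when the last vowel of the stem is a back vowel (*fedelgo*, *duma*, *tisa*, *wuokmu*).
Since the last vowel of *gomlopre* is /e/ (a front vowel), it takes -e, giving *gomlopree*.

gomlopree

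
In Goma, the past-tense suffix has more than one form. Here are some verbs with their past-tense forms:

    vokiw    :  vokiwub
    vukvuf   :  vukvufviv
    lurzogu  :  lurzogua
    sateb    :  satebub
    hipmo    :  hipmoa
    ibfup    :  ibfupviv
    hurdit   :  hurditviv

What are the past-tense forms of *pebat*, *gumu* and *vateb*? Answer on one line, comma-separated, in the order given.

The alternation tracks the final sound of the stem — -viv when the stem ends in a voiceless consonant (*vukvuf*, *ibfup*, *hurdit*); -ub when the stem ends in a voiced consonant (*vokiw*, *sateb*); -a when the stem ends in a vowel (*lurzogu*, *hipmo*).
*pebat* — final sound /t/ (a voiceless consonant) → -viv → *pebatviv*.
Since the final sound of *gumu* is /u/ (a vowel), it takes -a, giving *gumua*.
*vateb* — final sound /b/ (a voiced consonant) → -ub → *vatebub*.

pebatviv, gumua, vatebub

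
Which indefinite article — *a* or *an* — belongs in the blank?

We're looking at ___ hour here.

The indefinite article is chosen by the initial *sound* of the following word, not its spelling.
*hour* begins with the sound /aʊ/ (silent h) — a vowel sound.
So the article is *an*: We're looking at an hour here.

an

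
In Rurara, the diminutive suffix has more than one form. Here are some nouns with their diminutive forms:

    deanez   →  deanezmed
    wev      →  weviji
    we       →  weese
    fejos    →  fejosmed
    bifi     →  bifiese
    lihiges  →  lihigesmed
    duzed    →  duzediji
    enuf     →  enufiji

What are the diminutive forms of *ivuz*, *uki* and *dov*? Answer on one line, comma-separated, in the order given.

ivuzmed, ukiese, doviji

Looking at the final sound of each stem: -med when the stem ends in a sibilant (*deanez*, *fejos*, *lihiges*); -iji when the stem ends in a non-sibilant consonant (*wev*, *duzed*, *enuf*); -ese when the stem ends in a vowel (*we*, *bifi*).
Since the final sound of *ivuz* is /z/ (a sibilant), it takes -med, giving *ivuzmed*.
Since the final sound of *uki* is /i/ (a vowel), it takes -ese, giving *ukiese*.
*dov*: final sound = /v/, a non-sibilant consonant → -iji → *doviji*.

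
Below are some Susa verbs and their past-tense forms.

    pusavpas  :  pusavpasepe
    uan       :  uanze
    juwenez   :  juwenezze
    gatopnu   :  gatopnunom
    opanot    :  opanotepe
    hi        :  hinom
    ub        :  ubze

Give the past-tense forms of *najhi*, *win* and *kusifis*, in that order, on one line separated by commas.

Looking at the final sound of each stem: -epe when the stem ends in a voiceless consonant (*pusavpas*, *opanot*); -ze when the stem ends in a voiced consonant (*uan*, *juwenez*, *ub*); -nom when the stem ends in a vowel (*gatopnu*, *hi*).
*najhi*: final sound = /i/, a vowel → -nom → *najhinom*.
Since the final sound of *win* is /n/ (a voiced consonant), it takes -ze, giving *winze*.
*kusifis*: final sound = /s/, a voiceless consonant → -epe → *kusifisepe*.

najhinom, winze, kusifisepe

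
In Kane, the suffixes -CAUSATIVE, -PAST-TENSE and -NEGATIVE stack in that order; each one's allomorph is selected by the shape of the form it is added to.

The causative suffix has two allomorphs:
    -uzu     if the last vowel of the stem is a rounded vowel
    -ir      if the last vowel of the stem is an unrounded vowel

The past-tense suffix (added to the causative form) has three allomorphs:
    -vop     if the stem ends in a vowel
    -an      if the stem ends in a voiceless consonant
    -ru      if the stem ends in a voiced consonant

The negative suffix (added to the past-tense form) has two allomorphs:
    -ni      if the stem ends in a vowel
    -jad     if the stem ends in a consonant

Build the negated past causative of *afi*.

afiirruni

Since the last vowel of *afi* is /i/ (an unrounded vowel), it takes -ir, giving *afiir*.
The final sound of the causative form *afiir* is /r/, which is a voiced consonant, so the past-tense suffix is -ru, giving *afiirru*.
Since the final sound of the past-tense form *afiirru* is /u/ (a vowel), it takes -ni, giving *afiirruni*.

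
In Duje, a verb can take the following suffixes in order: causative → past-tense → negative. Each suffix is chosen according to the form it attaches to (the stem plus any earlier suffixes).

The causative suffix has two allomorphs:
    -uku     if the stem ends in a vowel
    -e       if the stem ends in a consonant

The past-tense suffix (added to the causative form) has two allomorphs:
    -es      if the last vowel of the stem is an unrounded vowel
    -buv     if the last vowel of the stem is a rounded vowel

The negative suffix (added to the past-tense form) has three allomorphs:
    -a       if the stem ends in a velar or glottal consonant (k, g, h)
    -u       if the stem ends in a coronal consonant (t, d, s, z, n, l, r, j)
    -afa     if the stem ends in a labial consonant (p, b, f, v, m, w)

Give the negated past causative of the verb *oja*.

ojaukubuvafa

*oja*: final sound = /a/, a vowel → -uku → *ojauku*.
Since the last vowel of the causative form *ojauku* is /u/ (a rounded vowel), it takes -buv, giving *ojaukubuv*.
The past-tense form *ojaukubuv*: final consonant = /v/, labial → -afa → *ojaukubuvafa*.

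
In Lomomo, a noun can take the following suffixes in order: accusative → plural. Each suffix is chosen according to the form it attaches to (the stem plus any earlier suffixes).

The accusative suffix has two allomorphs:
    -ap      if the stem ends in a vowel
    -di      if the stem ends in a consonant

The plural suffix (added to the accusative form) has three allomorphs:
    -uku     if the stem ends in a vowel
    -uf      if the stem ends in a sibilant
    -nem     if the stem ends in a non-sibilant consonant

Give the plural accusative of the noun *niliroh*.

nilirohdiuku

*niliroh* — final sound /h/ (a consonant) → -di → *nilirohdi*.
The accusative form *nilirohdi*: final sound = /i/, a vowel → -uku → *nilirohdiuku*.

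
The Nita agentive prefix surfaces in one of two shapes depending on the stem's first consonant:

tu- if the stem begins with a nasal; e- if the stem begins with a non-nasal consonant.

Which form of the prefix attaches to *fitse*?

*fitse* — first consonant /f/ (non-nasal) → e-.

e-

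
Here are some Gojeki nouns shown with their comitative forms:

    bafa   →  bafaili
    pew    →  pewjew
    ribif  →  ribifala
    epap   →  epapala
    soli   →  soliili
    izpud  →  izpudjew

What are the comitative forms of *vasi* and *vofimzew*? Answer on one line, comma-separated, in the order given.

The suffix is conditioned by the final sound: -ala when the stem ends in a voiceless consonant (*ribif*, *epap*); -jew when the stem ends in a voiced consonant (*pew*, *izpud*); -ili when the stem ends in a vowel (*bafa*, *soli*).
The final sound of *vasi* is /i/, which is a vowel, so the suffix is -ili, giving *vasiili*.
The final sound of *vofimzew* is /w/, which is a voiced consonant, so the suffix is -jew, giving *vofimzewjew*.

vasiili, vofimzewjew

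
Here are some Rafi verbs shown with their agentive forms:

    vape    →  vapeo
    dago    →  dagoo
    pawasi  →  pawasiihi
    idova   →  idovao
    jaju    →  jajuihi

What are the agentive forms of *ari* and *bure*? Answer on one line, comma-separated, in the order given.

The pattern is height harmony: -ihi when the last vowel of the stem is a high vowel (*pawasi*, *jaju*); -o when the last vowel of the stem is a non-high vowel (*vape*, *dago*, *idova*).
*ari* — last vowel /i/ (a high vowel) → -ihi → *ariihi*.
*bure* — last vowel /e/ (a non-high vowel) → -o → *bureo*.

ariihi, bureo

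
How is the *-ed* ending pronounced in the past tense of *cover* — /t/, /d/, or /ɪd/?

The stem *cover* ends in a voiced sound other than /d/.
The -ed suffix is realized as /ɪd/ after /t, d/; as /t/ after other voiceless consonants; and as /d/ after other voiced sounds.
So -ed on *cover* is pronounced /d/.

/d/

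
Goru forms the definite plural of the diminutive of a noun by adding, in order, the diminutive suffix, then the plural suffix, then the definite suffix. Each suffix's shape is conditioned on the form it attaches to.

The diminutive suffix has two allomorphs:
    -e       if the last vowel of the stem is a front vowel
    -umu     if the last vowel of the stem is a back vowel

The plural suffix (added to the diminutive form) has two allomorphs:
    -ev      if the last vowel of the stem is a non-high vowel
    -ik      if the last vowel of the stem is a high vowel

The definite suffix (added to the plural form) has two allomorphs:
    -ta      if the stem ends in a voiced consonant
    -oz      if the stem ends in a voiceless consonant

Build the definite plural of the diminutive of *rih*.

riheevta

*rih*: last vowel = /i/, a front vowel → -e → *rihe*.
The last vowel of the diminutive form *rihe* is /e/, which is a non-high vowel, so the plural suffix is -ev, giving *riheev*.
The plural form *riheev*: final consonant = /v/, voiced → -ta → *riheevta*.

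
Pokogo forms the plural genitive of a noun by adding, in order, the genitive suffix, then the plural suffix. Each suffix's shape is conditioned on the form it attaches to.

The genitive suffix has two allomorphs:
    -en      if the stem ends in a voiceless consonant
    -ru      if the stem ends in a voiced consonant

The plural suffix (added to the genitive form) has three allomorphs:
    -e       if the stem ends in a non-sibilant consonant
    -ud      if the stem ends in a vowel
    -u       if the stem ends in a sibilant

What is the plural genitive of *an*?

Since the final consonant of *an* is /n/ (voiced), it takes -ru, giving *anru*.
The genitive form *anru*: final sound = /u/, a vowel → -ud → *anruud*.

anruud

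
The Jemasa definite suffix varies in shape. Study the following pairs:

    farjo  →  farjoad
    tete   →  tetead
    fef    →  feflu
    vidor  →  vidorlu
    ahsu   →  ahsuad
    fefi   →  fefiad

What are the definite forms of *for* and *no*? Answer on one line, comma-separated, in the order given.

forlu, noad

The pattern is consonant vs. vowel: -lu when the stem ends in a consonant (*fef*, *vidor*); -ad when the stem ends in a vowel (*farjo*, *tete*, *ahsu*, *fefi*).
Since the final sound of *for* is /r/ (a consonant), it takes -lu, giving *forlu*.
*no*: final sound = /o/, a vowel → -ad → *noad*.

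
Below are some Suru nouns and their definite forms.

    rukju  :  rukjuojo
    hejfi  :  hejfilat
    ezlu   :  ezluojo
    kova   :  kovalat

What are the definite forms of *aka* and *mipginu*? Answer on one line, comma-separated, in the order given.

akalat, mipginuojo

The alternation tracks the last vowel of the stem — -ojo when the last vowel of the stem is a rounded vowel (*rukju*, *ezlu*); -lat when the last vowel of the stem is an unrounded vowel (*hejfi*, *kova*).
*aka* — last vowel /a/ (an unrounded vowel) → -lat → *akalat*.
The last vowel of *mipginu* is /u/, which is a rounded vowel, so the suffix is -ojo, giving *mipginuojo*.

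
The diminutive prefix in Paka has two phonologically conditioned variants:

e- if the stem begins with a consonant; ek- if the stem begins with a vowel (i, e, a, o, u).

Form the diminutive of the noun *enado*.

*enado*: first sound = /e/, a vowel → ek- → *ekenado*.

ekenado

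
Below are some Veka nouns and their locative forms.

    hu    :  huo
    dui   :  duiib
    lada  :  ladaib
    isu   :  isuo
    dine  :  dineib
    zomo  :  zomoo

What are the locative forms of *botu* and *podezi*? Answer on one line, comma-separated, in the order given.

The pattern is rounding harmony: -o when the last vowel of the stem is a rounded vowel (*hu*, *isu*, *zomo*); -ib when the last vowel of the stem is an unrounded vowel (*dui*, *lada*, *dine*).
Since the last vowel of *botu* is /u/ (a rounded vowel), it takes -o, giving *botuo*.
The last vowel of *podezi* is /i/, which is an unrounded vowel, so the suffix is -ib, giving *podeziib*.

botuo, podeziib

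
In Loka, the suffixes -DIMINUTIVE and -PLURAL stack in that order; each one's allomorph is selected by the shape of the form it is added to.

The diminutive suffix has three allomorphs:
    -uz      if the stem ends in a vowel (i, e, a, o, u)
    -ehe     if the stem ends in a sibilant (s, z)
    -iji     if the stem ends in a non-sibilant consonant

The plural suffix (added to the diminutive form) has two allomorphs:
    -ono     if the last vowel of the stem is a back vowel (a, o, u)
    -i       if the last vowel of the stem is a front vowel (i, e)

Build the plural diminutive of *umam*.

Since the final sound of *umam* is /m/ (a non-sibilant consonant), it takes -iji, giving *umamiji*.
The diminutive form *umamiji* — last vowel /i/ (a front vowel) → -i → *umamijii*.

umamijii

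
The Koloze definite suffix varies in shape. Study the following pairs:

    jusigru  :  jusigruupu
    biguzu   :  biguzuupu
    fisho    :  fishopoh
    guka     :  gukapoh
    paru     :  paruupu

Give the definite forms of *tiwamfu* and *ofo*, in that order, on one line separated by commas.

tiwamfuupu, ofopoh

The pattern is height harmony: -upu when the last vowel of the stem is a high vowel (*jusigru*, *biguzu*, *paru*); -poh when the last vowel of the stem is a non-high vowel (*fisho*, *guka*).
The last vowel of *tiwamfu* is /u/, which is a high vowel, so the suffix is -upu, giving *tiwamfuupu*.
*ofo* — last vowel /o/ (a non-high vowel) → -poh → *ofopoh*.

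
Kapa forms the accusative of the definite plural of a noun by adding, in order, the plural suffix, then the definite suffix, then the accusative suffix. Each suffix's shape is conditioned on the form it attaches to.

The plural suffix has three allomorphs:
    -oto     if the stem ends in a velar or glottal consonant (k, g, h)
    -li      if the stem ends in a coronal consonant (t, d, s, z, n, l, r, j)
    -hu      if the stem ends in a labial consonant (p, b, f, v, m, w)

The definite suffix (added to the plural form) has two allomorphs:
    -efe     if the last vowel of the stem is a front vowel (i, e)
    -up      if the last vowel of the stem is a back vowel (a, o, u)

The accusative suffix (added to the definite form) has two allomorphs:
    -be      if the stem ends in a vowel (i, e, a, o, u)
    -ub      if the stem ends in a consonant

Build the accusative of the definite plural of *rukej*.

rukejliefebe

Since the final consonant of *rukej* is /j/ (coronal), it takes -li, giving *rukejli*.
The last vowel of the plural form *rukejli* is /i/, which is a front vowel, so the definite suffix is -efe, giving *rukejliefe*.
The definite form *rukejliefe*: final sound = /e/, a vowel → -be → *rukejliefebe*.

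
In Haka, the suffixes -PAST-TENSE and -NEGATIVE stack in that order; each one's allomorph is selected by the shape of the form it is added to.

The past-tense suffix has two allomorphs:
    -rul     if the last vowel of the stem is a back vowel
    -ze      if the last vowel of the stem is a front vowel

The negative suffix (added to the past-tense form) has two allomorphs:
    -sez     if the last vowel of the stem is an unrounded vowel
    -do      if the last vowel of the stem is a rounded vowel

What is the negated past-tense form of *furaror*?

*furaror*: last vowel = /o/, a back vowel → -rul → *furarorrul*.
The past-tense form *furarorrul* — last vowel /u/ (a rounded vowel) → -do → *furarorruldo*.

furarorruldo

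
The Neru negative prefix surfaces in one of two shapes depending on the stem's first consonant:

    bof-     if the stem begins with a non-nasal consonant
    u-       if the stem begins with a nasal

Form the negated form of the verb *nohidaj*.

*nohidaj*: first consonant = /n/, a nasal → u- → *unohidaj*.

unohidaj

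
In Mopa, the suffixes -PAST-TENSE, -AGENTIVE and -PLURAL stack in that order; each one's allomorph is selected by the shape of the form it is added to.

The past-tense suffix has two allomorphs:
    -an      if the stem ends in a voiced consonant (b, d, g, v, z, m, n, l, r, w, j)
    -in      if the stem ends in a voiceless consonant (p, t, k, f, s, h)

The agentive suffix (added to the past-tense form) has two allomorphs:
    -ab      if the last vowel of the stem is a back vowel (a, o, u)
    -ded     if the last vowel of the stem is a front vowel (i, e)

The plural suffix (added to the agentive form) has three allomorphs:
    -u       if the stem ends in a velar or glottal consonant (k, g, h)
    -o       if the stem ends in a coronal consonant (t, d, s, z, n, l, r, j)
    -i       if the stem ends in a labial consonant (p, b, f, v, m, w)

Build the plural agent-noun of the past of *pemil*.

pemilanabi

*pemil* — final consonant /l/ (voiced) → -an → *pemilan*.
The past-tense form *pemilan* — last vowel /a/ (a back vowel) → -ab → *pemilanab*.
The agentive form *pemilanab*: final consonant = /b/, labial → -i → *pemilanabi*.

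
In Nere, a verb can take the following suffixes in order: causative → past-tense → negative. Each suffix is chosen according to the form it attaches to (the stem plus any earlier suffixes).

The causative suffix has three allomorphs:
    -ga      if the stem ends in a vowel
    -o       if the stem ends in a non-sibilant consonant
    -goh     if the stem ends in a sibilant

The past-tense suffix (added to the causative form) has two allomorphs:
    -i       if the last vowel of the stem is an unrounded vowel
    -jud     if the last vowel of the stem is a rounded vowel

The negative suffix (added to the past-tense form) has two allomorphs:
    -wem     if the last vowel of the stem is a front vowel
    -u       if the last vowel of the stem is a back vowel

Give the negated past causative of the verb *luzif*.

*luzif* — final sound /f/ (a non-sibilant consonant) → -o → *luzifo*.
Since the last vowel of the causative form *luzifo* is /o/ (a rounded vowel), it takes -jud, giving *luzifojud*.
Since the last vowel of the past-tense form *luzifojud* is /u/ (a back vowel), it takes -u, giving *luzifojudu*.

luzifojudu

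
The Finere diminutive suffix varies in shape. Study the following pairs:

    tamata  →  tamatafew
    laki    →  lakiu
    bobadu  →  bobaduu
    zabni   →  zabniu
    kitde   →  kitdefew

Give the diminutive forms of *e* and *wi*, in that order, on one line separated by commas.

efew, wiu

The suffix is conditioned by the last vowel: -u when the last vowel of the stem is a high vowel (*laki*, *bobadu*, *zabni*); -few when the last vowel of the stem is a non-high vowel (*tamata*, *kitde*).
*e* — last vowel /e/ (a non-high vowel) → -few → *efew*.
Since the last vowel of *wi* is /i/ (a high vowel), it takes -u, giving *wiu*.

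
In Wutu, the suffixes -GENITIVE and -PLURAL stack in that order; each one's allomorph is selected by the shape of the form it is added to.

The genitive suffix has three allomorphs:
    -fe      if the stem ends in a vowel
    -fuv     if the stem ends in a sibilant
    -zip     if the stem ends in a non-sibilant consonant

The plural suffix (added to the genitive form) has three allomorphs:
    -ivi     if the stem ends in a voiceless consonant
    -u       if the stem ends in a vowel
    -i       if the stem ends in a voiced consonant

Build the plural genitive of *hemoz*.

hemozfuvi

Since the final sound of *hemoz* is /z/ (a sibilant), it takes -fuv, giving *hemozfuv*.
Since the final sound of the genitive form *hemozfuv* is /v/ (a voiced consonant), it takes -i, giving *hemozfuvi*.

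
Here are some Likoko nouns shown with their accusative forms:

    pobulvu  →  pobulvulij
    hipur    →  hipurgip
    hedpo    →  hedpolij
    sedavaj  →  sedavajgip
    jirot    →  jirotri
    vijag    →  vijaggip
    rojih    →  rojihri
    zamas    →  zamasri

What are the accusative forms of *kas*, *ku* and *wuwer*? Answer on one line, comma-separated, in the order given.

The pattern is voicing of the final sound: -ri when the stem ends in a voiceless consonant (*jirot*, *rojih*, *zamas*); -gip when the stem ends in a voiced consonant (*hipur*, *sedavaj*, *vijag*); -lij when the stem ends in a vowel (*pobulvu*, *hedpo*).
Since the final sound of *kas* is /s/ (a voiceless consonant), it takes -ri, giving *kasri*.
Since the final sound of *ku* is /u/ (a vowel), it takes -lij, giving *kulij*.
*wuwer*: final sound = /r/, a voiced consonant → -gip → *wuwergip*.

kasri, kulij, wuwergip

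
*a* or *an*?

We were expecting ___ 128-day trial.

The indefinite article is chosen by the initial *sound* of the following word, not its spelling.
The number *128* is spoken "one hundred …", beginning with /wʌn/ — a consonant sound.
So the article is *a*: We were expecting a 128-day trial.

a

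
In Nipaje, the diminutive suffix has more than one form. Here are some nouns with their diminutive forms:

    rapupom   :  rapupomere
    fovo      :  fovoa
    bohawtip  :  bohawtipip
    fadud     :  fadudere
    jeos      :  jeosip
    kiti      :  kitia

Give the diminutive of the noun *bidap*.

Looking at the final sound of each stem: -ip when the stem ends in a voiceless consonant (*bohawtip*, *jeos*); -ere when the stem ends in a voiced consonant (*rapupom*, *fadud*); -a when the stem ends in a vowel (*fovo*, *kiti*).
*bidap* — final sound /p/ (a voiceless consonant) → -ip → *bidapip*.

bidapip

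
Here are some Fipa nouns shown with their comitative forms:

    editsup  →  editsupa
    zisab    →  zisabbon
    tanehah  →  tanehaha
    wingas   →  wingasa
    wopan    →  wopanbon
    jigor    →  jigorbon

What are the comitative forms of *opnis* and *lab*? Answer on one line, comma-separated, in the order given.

Looking at the final consonant of each stem: -a when the stem ends in a voiceless consonant (*editsup*, *tanehah*, *wingas*); -bon when the stem ends in a voiced consonant (*zisab*, *wopan*, *jigor*).
*opnis* — final consonant /s/ (voiceless) → -a → *opnisa*.
The final consonant of *lab* is /b/, which is voiced, so the suffix is -bon, giving *labbon*.

opnisa, labbon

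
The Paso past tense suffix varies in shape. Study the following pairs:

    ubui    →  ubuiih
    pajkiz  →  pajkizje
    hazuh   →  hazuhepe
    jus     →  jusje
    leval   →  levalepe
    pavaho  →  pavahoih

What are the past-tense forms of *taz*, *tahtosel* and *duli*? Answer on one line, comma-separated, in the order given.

The suffix is conditioned by the final sound: -je when the stem ends in a sibilant (*pajkiz*, *jus*); -epe when the stem ends in a non-sibilant consonant (*hazuh*, *leval*); -ih when the stem ends in a vowel (*ubui*, *pavaho*).
*taz*: final sound = /z/, a sibilant → -je → *tazje*.
*tahtosel*: final sound = /l/, a non-sibilant consonant → -epe → *tahtoselepe*.
*duli*: final sound = /i/, a vowel → -ih → *duliih*.

tazje, tahtoselepe, duliih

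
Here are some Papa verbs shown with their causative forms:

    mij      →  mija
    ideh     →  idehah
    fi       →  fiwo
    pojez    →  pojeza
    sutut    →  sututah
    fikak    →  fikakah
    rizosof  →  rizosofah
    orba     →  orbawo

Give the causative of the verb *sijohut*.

The pattern is voicing of the final sound: -ah when the stem ends in a voiceless consonant (*ideh*, *sutut*, *fikak*, *rizosof*); -a when the stem ends in a voiced consonant (*mij*, *pojez*); -wo when the stem ends in a vowel (*fi*, *orba*).
Since the final sound of *sijohut* is /t/ (a voiceless consonant), it takes -ah, giving *sijohutah*.

sijohutah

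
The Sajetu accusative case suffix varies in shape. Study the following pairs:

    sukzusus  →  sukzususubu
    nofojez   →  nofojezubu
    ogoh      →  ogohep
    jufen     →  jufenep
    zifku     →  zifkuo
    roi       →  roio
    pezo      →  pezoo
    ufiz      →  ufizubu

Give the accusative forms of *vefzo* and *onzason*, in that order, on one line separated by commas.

Looking at the final sound of each stem: -ubu when the stem ends in a sibilant (*sukzusus*, *nofojez*, *ufiz*); -ep when the stem ends in a non-sibilant consonant (*ogoh*, *jufen*); -o when the stem ends in a vowel (*zifku*, *roi*, *pezo*).
The final sound of *vefzo* is /o/, which is a vowel, so the suffix is -o, giving *vefzoo*.
The final sound of *onzason* is /n/, which is a non-sibilant consonant, so the suffix is -ep, giving *onzasonep*.

vefzoo, onzasonep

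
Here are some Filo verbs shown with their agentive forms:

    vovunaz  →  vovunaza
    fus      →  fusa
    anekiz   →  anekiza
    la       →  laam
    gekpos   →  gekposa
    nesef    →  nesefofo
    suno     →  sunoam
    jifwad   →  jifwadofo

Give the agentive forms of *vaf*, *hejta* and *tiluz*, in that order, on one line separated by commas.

The suffix is conditioned by the final sound: -a when the stem ends in a sibilant (*vovunaz*, *fus*, *anekiz*, *gekpos*); -ofo when the stem ends in a non-sibilant consonant (*nesef*, *jifwad*); -am when the stem ends in a vowel (*la*, *suno*).
*vaf*: final sound = /f/, a non-sibilant consonant → -ofo → *vafofo*.
Since the final sound of *hejta* is /a/ (a vowel), it takes -am, giving *hejtaam*.
Since the final sound of *tiluz* is /z/ (a sibilant), it takes -a, giving *tiluza*.

vafofo, hejtaam, tiluza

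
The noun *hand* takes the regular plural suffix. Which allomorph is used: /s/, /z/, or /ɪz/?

The stem *hand* ends in a voiced non-sibilant sound.
The plural suffix surfaces as /ɪz/ after sibilants, /s/ after other voiceless consonants, and /z/ after other voiced sounds.
So the plural -s on *hand* is pronounced /z/.

/z/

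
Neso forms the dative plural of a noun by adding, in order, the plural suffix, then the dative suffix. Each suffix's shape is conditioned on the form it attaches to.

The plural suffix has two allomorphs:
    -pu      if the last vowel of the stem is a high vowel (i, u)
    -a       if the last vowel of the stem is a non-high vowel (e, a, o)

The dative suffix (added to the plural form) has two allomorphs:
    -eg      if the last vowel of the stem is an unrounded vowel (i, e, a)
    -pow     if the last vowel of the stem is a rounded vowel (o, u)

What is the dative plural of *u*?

upupow

The last vowel of *u* is /u/, which is a high vowel, so the plural suffix is -pu, giving *upu*.
Since the last vowel of the plural form *upu* is /u/ (a rounded vowel), it takes -pow, giving *upupow*.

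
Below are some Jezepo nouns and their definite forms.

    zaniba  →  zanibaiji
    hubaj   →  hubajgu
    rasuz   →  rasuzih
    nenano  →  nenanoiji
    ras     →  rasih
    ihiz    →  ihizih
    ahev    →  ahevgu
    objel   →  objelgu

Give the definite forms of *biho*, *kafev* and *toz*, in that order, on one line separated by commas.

The pattern is sibilance of the final sound: -ih when the stem ends in a sibilant (*rasuz*, *ras*, *ihiz*); -gu when the stem ends in a non-sibilant consonant (*hubaj*, *ahev*, *objel*); -iji when the stem ends in a vowel (*zaniba*, *nenano*).
The final sound of *biho* is /o/, which is a vowel, so the suffix is -iji, giving *bihoiji*.
Since the final sound of *kafev* is /v/ (a non-sibilant consonant), it takes -gu, giving *kafevgu*.
The final sound of *toz* is /z/, which is a sibilant, so the suffix is -ih, giving *tozih*.

bihoiji, kafevgu, tozih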